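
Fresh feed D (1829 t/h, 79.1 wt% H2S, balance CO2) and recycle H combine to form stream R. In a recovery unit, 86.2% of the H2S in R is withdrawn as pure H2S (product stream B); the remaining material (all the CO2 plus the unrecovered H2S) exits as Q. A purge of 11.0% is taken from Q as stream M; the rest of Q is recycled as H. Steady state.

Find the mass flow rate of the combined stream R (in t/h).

CO2 enters only via D and leaves only via the purge: 1829×0.209 = 0.110×(CO2 in Q), and the recovery unit passes all CO2, so CO2 in R = CO2 in Q = 3475.1 t/h.
H2S in R: m_A = 1829×0.791 + (1−0.110)·(1−0.862)·m_A, so m_A = 1446.7/0.8772 = 1649.3 t/h.
R = 1649.3 + 3475.1 = 5124.4 t/h.

5124 t/h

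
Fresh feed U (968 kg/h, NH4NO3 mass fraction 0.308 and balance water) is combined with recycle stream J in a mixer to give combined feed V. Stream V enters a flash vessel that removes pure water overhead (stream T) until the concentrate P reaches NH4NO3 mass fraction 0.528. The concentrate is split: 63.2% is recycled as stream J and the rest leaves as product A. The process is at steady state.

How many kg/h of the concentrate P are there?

Overall NH4NO3 balance (none leaves overhead): NH4NO3 in fresh feed = NH4NO3 in product, i.e. 968×0.308 = (1−0.632)·P·0.528.
P = 298.14/(0.528×0.368) = 1534.4 kg/h.

1534 kg/h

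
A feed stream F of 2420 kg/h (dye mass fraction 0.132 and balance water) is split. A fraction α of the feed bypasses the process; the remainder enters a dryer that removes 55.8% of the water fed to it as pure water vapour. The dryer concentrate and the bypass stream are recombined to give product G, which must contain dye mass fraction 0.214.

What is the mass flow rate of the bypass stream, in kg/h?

505.5 kg/h

All 2420×0.132 = 319.44 kg/h of dye reaches G, so G = 319.44/0.214 = 1492.7 kg/h and vapour = 927.29 kg/h.
The evaporator receives (1−α)·2420 of feed at 0.868 water and removes 0.558 of that water:
0.558×0.868×(1−α)×2420 = 927.29
(1−α) = 927.29/1172.1 = 0.7911;  α = 0.2089.
Bypass flow = 0.2089×2420 = 505.47 kg/h.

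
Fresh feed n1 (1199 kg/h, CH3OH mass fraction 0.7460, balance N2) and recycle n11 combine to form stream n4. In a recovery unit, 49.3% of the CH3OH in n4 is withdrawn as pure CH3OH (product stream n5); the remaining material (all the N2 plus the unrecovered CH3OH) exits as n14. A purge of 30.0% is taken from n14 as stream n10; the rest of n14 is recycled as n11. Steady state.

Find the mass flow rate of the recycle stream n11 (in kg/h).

N2 enters only via n1 and leaves only via the purge: 1199×0.254 = 0.300×(N2 in n14), and the recovery unit passes all N2, so N2 in n4 = N2 in n14 = 1015.2 kg/h.
CH3OH in n4: m_A = 1199×0.746 + (1−0.300)·(1−0.493)·m_A, so m_A = 894.45/0.6451 = 1386.5 kg/h.
n14 = (1−0.493)×1386.5 + 1015.2 = 1718.1 kg/h.
Recycle n11 = (1−0.300)×1718.1 = 1202.7 kg/h.

1203 kg/h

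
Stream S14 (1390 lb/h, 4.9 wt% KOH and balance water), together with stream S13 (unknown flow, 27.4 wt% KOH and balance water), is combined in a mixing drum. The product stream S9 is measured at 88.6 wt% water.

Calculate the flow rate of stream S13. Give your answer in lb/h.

564.7 lb/h

Let S13 be the unknown flow. Total out = 1390 + S13.
water balance: 1321.9 + 0.726·S13 = 0.886·(1390 + S13)
(0.726 − 0.886)·S13 = 0.886×1390 − 1321.9 = -90.35
S13 = -90.35 / -0.160 = 564.69 lb/h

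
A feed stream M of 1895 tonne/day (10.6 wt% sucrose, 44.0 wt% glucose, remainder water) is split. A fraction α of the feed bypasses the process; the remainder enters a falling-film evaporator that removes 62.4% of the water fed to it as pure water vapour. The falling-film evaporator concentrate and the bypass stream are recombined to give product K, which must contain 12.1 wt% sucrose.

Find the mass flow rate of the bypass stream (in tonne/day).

1066 tonne/day

All 1895×0.106 = 200.87 tonne/day of sucrose reaches K, so K = 200.87/0.121 = 1660.1 tonne/day and vapour = 234.92 tonne/day.
The evaporator receives (1−α)·1895 of feed at 0.454 water and removes 0.624 of that water:
0.624×0.454×(1−α)×1895 = 234.92
(1−α) = 234.92/536.85 = 0.4376;  α = 0.5624.
Bypass flow = 0.5624×1895 = 1065.8 tonne/day.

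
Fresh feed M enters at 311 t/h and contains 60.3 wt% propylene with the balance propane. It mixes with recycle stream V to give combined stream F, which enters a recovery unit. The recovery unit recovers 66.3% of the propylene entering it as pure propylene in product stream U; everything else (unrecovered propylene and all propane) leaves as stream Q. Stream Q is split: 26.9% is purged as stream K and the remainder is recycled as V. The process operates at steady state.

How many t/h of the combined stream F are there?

propane enters only via M and leaves only via the purge: 311×0.397 = 0.269×(propane in Q), and the recovery unit passes all propane, so propane in F = propane in Q = 458.99 t/h.
propylene in F: m_A = 311×0.603 + (1−0.269)·(1−0.663)·m_A, so m_A = 187.53/0.7537 = 248.83 t/h.
F = 248.83 + 458.99 = 707.82 t/h.

707.8 t/h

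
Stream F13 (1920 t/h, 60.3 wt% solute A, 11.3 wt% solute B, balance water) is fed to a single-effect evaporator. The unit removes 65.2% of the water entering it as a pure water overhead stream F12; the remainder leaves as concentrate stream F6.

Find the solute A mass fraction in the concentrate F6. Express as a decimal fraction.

0.7400

solute A is not removed: 1920×0.603 = 1157.8 t/h of solute A enters F6.
water entering = 1920×0.284 = 545.28 t/h; overhead removed = 0.652×545.28 = 355.52 t/h.
Concentrate = 1920 − 355.52 = 1564.5 t/h.
Mass fraction = 1157.8/1564.5 = 0.7400.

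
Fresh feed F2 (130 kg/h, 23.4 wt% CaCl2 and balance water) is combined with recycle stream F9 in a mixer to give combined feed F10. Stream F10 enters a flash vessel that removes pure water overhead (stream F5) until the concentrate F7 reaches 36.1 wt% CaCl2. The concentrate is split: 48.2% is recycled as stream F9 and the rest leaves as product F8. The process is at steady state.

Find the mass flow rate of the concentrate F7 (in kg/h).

Overall CaCl2 balance (none leaves overhead): CaCl2 in fresh feed = CaCl2 in product, i.e. 130×0.234 = (1−0.482)·F7·0.361.
F7 = 30.42/(0.361×0.518) = 162.68 kg/h.

162.7 kg/h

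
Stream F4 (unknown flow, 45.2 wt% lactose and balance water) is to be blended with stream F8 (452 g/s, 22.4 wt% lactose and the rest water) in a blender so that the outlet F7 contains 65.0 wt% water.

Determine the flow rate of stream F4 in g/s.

Let F4 be the unknown flow. Total out = 452 + F4.
water balance: 350.75 + 0.548·F4 = 0.650·(452 + F4)
(0.548 − 0.650)·F4 = 0.650×452 − 350.75 = -56.952
F4 = -56.952 / -0.102 = 558.35 g/s

558.4 g/s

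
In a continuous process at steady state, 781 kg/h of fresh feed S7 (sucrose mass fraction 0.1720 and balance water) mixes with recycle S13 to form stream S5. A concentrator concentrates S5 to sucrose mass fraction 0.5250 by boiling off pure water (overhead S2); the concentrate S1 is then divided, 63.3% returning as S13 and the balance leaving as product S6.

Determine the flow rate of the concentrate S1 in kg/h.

697.2 kg/h

Overall sucrose balance (none leaves overhead): sucrose in fresh feed = sucrose in product, i.e. 781×0.172 = (1−0.633)·S1·0.525.
S1 = 134.33/(0.525×0.367) = 697.19 kg/h.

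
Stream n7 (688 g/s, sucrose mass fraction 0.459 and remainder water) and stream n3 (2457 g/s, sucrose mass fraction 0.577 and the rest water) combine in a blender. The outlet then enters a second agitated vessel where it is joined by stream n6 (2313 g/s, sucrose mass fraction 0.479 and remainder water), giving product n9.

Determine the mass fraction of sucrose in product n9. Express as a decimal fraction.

Overall, product flow = 5458 g/s.
sucrose in = 688×0.459 + 2457×0.577 + 2313×0.479 = 2841.4 g/s.
sucrose fraction in n9 = 0.521.

0.521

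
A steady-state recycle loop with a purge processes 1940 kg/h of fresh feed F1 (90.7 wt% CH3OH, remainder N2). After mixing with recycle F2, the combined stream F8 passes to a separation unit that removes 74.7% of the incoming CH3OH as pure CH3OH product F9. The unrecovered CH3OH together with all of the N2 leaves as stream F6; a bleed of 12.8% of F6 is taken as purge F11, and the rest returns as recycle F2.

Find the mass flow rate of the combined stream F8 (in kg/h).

N2 enters only via F1 and leaves only via the purge: 1940×0.093 = 0.128×(N2 in F6), and the separation unit passes all N2, so N2 in F8 = N2 in F6 = 1409.5 kg/h.
CH3OH in F8: m_A = 1940×0.907 + (1−0.128)·(1−0.747)·m_A, so m_A = 1759.6/0.7794 = 2257.7 kg/h.
F8 = 2257.7 + 1409.5 = 3667.2 kg/h.

3667 kg/h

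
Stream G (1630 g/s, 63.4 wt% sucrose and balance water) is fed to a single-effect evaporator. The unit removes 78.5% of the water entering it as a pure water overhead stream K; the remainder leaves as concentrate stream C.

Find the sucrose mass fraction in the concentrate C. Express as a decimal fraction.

sucrose is not removed: 1630×0.634 = 1033.4 g/s of sucrose enters C.
water entering = 1630×0.366 = 596.58 g/s; overhead removed = 0.785×596.58 = 468.32 g/s.
Concentrate = 1630 − 468.32 = 1161.7 g/s.
Mass fraction = 1033.4/1161.7 = 0.8896.

0.8896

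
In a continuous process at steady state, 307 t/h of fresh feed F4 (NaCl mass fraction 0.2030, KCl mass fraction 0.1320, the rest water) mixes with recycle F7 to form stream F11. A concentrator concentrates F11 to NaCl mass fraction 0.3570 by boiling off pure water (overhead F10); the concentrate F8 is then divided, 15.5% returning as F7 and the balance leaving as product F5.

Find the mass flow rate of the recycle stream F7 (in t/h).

Overall NaCl balance (none leaves overhead): NaCl in fresh feed = NaCl in product, i.e. 307×0.203 = (1−0.155)·F8·0.357.
F8 = 62.321/(0.357×0.845) = 206.59 t/h.
Recycle F7 = 0.155×206.59 = 32.021 t/h.

32.02 t/h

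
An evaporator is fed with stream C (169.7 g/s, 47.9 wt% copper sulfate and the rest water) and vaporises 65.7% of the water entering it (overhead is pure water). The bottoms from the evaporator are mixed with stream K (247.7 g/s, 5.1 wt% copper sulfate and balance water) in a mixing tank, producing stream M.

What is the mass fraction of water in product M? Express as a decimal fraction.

Vapour removed = 0.657×0.521×169.7 = 58.088 g/s; concentrate = 111.61 g/s.
water reaching the mixer = 30.326 (from concentrate) + 247.7×0.949 = 265.39 g/s.
Product flow = 111.61 + 247.7 = 359.31 g/s; water fraction = 0.739.

0.739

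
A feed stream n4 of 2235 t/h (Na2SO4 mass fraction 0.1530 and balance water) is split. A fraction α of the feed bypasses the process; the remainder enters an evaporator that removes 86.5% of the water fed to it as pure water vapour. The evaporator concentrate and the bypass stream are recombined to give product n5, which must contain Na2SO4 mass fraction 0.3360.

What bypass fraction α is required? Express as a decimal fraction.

All 2235×0.153 = 341.95 t/h of Na2SO4 reaches n5, so n5 = 341.95/0.336 = 1017.7 t/h and vapour = 1217.3 t/h.
The evaporator receives (1−α)·2235 of feed at 0.847 water and removes 0.865 of that water:
0.865×0.847×(1−α)×2235 = 1217.3
(1−α) = 1217.3/1637.5 = 0.7434;  α = 0.2566.

0.257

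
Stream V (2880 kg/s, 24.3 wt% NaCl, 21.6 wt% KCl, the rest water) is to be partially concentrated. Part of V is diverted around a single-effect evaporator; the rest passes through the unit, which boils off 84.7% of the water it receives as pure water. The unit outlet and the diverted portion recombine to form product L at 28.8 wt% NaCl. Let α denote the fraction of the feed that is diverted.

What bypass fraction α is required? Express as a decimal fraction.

All 2880×0.243 = 699.84 kg/s of NaCl reaches L, so L = 699.84/0.288 = 2430 kg/s and vapour = 450 kg/s.
The evaporator receives (1−α)·2880 of feed at 0.541 water and removes 0.847 of that water:
0.847×0.541×(1−α)×2880 = 450
(1−α) = 450/1319.7 = 0.3410;  α = 0.6590.

0.659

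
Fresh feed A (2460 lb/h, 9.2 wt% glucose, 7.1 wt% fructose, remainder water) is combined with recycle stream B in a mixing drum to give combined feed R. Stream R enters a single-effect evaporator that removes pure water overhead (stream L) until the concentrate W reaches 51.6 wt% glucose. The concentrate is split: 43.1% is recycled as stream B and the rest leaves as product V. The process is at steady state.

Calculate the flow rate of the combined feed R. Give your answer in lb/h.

2792 lb/h

Overall glucose balance (none leaves overhead): glucose in fresh feed = glucose in product, i.e. 2460×0.092 = (1−0.431)·W·0.516.
W = 226.32/(0.516×0.569) = 770.83 lb/h.
Recycle B = 0.431×770.83 = 332.23 lb/h.
Combined feed R = 2460 + 332.23 = 2792.2 lb/h.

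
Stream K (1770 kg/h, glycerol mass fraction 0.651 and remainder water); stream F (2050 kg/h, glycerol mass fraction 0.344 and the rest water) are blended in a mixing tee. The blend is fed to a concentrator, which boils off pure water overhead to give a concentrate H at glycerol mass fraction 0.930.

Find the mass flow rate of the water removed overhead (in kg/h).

glycerol entering = 1770×0.651 + 2050×0.344 = 1857.5 kg/h.
All glycerol reports to H, so H = 1857.5/0.930 = 1997.3 kg/h.
Total feed = 3820 kg/h; overhead = 3820 − 1997.3 = 1822.7 kg/h.

1823 kg/h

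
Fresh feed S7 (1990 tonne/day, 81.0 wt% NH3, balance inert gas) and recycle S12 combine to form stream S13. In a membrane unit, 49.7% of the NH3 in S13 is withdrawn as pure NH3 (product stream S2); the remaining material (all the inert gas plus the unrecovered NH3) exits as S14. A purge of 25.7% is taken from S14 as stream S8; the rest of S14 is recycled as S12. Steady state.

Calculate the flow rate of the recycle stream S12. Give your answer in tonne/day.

inert gas enters only via S7 and leaves only via the purge: 1990×0.190 = 0.257×(inert gas in S14), and the membrane unit passes all inert gas, so inert gas in S13 = inert gas in S14 = 1471.2 tonne/day.
NH3 in S13: m_A = 1990×0.810 + (1−0.257)·(1−0.497)·m_A, so m_A = 1611.9/0.6263 = 2573.8 tonne/day.
S14 = (1−0.497)×2573.8 + 1471.2 = 2765.8 tonne/day.
Recycle S12 = (1−0.257)×2765.8 = 2055 tonne/day.

2055 tonne/day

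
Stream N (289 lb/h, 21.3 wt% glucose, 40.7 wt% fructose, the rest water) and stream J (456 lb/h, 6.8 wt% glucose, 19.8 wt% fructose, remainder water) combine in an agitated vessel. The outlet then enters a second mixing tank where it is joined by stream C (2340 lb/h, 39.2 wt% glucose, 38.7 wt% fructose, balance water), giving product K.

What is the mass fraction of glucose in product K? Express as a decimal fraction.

0.3273

Overall, product flow = 3085 lb/h.
glucose in = 289×0.213 + 456×0.068 + 2340×0.392 = 1009.8 lb/h.
glucose fraction in K = 0.3273.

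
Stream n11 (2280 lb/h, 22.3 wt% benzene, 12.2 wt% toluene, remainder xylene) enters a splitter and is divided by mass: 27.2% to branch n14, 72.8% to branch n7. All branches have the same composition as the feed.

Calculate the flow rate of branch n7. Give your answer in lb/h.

Branch n7 flow = 0.728×2280 = 1659.8 lb/h.

1660 lb/h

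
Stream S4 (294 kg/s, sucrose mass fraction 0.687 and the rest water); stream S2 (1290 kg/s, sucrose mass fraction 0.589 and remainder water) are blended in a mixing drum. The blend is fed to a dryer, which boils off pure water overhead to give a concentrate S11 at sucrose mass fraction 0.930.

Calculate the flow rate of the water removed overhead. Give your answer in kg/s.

549.8 kg/s

sucrose entering = 294×0.687 + 1290×0.589 = 961.79 kg/s.
All sucrose reports to S11, so S11 = 961.79/0.930 = 1034.2 kg/s.
Total feed = 1584 kg/s; overhead = 1584 − 1034.2 = 549.82 kg/s.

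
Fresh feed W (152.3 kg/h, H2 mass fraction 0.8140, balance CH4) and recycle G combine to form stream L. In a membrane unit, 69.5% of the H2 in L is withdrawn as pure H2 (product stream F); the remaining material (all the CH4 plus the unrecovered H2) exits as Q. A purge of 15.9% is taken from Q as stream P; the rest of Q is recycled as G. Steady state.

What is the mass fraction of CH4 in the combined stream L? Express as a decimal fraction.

CH4 enters only via W and leaves only via the purge: 152.3×0.186 = 0.159×(CH4 in Q), and the membrane unit passes all CH4, so CH4 in L = CH4 in Q = 178.16 kg/h.
H2 in L: m_A = 152.3×0.814 + (1−0.159)·(1−0.695)·m_A, so m_A = 123.97/0.7435 = 166.74 kg/h.
L = 166.74 + 178.16 = 344.9 kg/h.
CH4 fraction in L = 178.16/344.9 = 0.5166.

0.5166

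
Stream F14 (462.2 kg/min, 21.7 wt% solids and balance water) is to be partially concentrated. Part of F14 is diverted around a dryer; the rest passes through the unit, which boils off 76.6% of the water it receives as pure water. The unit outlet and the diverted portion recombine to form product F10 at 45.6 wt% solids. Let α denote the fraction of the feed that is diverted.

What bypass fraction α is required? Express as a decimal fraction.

0.126

All 462.2×0.217 = 100.3 kg/min of solids reaches F10, so F10 = 100.3/0.456 = 219.95 kg/min and vapour = 242.25 kg/min.
The evaporator receives (1−α)·462.2 of feed at 0.783 water and removes 0.766 of that water:
0.766×0.783×(1−α)×462.2 = 242.25
(1−α) = 242.25/277.22 = 0.8739;  α = 0.1261.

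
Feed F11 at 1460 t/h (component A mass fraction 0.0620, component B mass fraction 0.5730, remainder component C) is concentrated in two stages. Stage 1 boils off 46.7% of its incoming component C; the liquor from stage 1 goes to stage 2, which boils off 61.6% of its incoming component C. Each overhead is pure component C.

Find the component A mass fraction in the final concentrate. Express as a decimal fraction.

component C in feed = 1460×0.365 = 532.9 t/h.
After stage 1: component C left = (1−0.467)×532.9 = 284.04; stream total = 1211.1 t/h.
After stage 2: component C left = (1−0.616)×284.04 = 109.07; final concentrate = 1036.2 t/h.
component A fraction = 90.52/1036.2 = 0.0874.

0.0874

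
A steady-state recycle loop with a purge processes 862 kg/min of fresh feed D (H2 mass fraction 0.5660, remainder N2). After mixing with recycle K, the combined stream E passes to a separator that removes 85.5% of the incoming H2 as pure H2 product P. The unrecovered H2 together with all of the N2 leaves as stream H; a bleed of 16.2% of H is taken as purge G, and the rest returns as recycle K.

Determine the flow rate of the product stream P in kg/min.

474.8 kg/min

H2 in E: m_A = 862×0.566 + (1−0.162)·(1−0.855)·m_A, so m_A = 487.89/0.8785 = 555.38 kg/min.
Product P = 0.855×555.38 = 474.85 kg/min.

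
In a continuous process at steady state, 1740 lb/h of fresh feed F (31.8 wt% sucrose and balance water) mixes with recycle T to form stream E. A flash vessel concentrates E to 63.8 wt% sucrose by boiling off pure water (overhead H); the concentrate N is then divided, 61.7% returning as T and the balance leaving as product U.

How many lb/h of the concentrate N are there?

2264 lb/h

Overall sucrose balance (none leaves overhead): sucrose in fresh feed = sucrose in product, i.e. 1740×0.318 = (1−0.617)·N·0.638.
N = 553.32/(0.638×0.383) = 2264.4 lb/h.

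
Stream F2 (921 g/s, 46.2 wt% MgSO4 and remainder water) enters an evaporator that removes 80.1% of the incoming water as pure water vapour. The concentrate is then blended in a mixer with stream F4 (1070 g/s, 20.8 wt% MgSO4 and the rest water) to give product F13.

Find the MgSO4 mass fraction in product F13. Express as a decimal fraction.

0.4065

Vapour removed = 0.801×0.538×921 = 396.89 g/s; concentrate = 524.11 g/s.
MgSO4 reaching the mixer = 425.5 (from concentrate) + 1070×0.208 = 648.06 g/s.
Product flow = 524.11 + 1070 = 1594.1 g/s; MgSO4 fraction = 0.4065.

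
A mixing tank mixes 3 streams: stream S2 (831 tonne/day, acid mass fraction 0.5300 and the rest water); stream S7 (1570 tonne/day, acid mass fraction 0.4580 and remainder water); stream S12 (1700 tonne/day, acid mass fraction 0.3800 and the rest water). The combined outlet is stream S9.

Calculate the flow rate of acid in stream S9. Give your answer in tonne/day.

1805 tonne/day

acid out = acid in = 831×0.530 + 1570×0.458 + 1700×0.380 = 1805.5 tonne/day.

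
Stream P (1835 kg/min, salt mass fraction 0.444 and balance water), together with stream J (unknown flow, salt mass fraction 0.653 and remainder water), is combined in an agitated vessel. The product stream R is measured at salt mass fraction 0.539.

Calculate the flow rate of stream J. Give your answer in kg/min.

Let J be the unknown flow. Total out = 1835 + J.
salt balance: 814.74 + 0.653·J = 0.539·(1835 + J)
(0.653 − 0.539)·J = 0.539×1835 − 814.74 = 174.33
J = 174.33 / 0.114 = 1529.2 kg/min

1529 kg/min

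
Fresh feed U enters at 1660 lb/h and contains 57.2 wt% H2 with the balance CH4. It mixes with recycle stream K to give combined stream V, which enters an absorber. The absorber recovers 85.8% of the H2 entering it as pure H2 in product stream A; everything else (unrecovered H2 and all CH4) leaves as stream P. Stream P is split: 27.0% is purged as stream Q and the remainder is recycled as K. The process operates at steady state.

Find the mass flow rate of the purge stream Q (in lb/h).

751.1 lb/h

CH4 enters only via U and leaves only via the purge: 1660×0.428 = 0.270×(CH4 in P), and the absorber passes all CH4, so CH4 in V = CH4 in P = 2631.4 lb/h.
H2 in V: m_A = 1660×0.572 + (1−0.270)·(1−0.858)·m_A, so m_A = 949.52/0.8963 = 1059.3 lb/h.
P = (1−0.858)×1059.3 + 2631.4 = 2781.8 lb/h.
Purge Q = 0.270×2781.8 = 751.09 lb/h.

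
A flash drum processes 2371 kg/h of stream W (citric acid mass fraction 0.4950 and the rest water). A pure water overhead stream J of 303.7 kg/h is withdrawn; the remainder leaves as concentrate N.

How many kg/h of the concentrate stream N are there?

Concentrate = 2371 − 303.7 = 2067.3 kg/h.

2067 kg/h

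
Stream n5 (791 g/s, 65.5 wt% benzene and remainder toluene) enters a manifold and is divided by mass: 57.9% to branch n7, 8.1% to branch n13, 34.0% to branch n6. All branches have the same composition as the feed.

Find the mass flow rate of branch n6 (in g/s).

Branch n6 flow = 0.340×791 = 268.94 g/s.

268.9 g/s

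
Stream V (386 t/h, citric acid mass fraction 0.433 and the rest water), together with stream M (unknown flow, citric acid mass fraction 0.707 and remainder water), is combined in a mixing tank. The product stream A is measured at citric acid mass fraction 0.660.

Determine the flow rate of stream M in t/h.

Let M be the unknown flow. Total out = 386 + M.
citric acid balance: 167.14 + 0.707·M = 0.660·(386 + M)
(0.707 − 0.660)·M = 0.660×386 − 167.14 = 87.622
M = 87.622 / 0.047 = 1864.3 t/h

1864 t/h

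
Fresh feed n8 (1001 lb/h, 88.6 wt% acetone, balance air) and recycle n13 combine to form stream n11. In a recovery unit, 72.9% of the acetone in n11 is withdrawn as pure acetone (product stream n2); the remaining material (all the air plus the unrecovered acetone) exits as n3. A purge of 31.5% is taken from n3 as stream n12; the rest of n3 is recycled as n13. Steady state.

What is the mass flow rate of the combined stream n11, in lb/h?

1451 lb/h

air enters only via n8 and leaves only via the purge: 1001×0.114 = 0.315×(air in n3), and the recovery unit passes all air, so air in n11 = air in n3 = 362.27 lb/h.
acetone in n11: m_A = 1001×0.886 + (1−0.315)·(1−0.729)·m_A, so m_A = 886.89/0.8144 = 1089.1 lb/h.
n11 = 1089.1 + 362.27 = 1451.3 lb/h.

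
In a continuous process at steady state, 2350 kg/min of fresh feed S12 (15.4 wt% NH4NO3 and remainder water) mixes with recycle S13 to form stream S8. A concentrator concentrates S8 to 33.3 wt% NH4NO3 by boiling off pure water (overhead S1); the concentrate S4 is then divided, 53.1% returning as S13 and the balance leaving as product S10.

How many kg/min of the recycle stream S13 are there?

Overall NH4NO3 balance (none leaves overhead): NH4NO3 in fresh feed = NH4NO3 in product, i.e. 2350×0.154 = (1−0.531)·S4·0.333.
S4 = 361.9/(0.333×0.469) = 2317.2 kg/min.
Recycle S13 = 0.531×2317.2 = 1230.5 kg/min.

1230 kg/min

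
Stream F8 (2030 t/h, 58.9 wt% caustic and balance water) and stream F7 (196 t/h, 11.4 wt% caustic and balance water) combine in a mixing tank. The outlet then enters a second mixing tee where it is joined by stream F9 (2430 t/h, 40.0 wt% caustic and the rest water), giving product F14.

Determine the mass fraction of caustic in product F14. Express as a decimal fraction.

0.4704

Overall, product flow = 4656 t/h.
caustic in = 2030×0.589 + 196×0.114 + 2430×0.400 = 2190 t/h.
caustic fraction in F14 = 0.4704.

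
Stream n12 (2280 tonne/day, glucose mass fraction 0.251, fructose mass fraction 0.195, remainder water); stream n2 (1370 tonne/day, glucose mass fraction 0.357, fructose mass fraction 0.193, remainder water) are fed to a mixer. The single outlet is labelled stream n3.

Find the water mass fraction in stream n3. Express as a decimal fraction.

Total flow out = 2280 + 1370 = 3650 tonne/day.
water in = 2280×0.554 + 1370×0.450 = 1879.6 tonne/day.
water mass fraction in n3 = 1879.6/3650 = 0.515.

0.515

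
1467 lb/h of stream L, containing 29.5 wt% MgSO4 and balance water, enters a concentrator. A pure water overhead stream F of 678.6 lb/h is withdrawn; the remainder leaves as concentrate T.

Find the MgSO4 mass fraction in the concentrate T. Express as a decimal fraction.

0.549

MgSO4 is not removed: 1467×0.295 = 432.76 lb/h of MgSO4 enters T.
Concentrate = 1467 − 678.6 = 788.4 lb/h.
Mass fraction = 432.76/788.4 = 0.549.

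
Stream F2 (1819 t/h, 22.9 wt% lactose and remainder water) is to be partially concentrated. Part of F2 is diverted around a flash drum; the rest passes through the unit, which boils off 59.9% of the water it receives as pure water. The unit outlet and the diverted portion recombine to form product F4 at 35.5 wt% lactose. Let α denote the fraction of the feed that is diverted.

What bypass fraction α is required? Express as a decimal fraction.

0.231

All 1819×0.229 = 416.55 t/h of lactose reaches F4, so F4 = 416.55/0.355 = 1173.4 t/h and vapour = 645.62 t/h.
The evaporator receives (1−α)·1819 of feed at 0.771 water and removes 0.599 of that water:
0.599×0.771×(1−α)×1819 = 645.62
(1−α) = 645.62/840.07 = 0.7685;  α = 0.2315.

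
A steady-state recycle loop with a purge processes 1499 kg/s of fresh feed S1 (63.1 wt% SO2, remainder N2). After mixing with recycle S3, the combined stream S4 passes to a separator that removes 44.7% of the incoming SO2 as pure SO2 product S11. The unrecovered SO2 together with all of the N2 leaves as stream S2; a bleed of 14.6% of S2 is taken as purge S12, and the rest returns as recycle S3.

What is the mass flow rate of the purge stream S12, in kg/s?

697.8 kg/s

N2 enters only via S1 and leaves only via the purge: 1499×0.369 = 0.146×(N2 in S2), and the separator passes all N2, so N2 in S4 = N2 in S2 = 3788.6 kg/s.
SO2 in S4: m_A = 1499×0.631 + (1−0.146)·(1−0.447)·m_A, so m_A = 945.87/0.5277 = 1792.3 kg/s.
S2 = (1−0.447)×1792.3 + 3788.6 = 4779.7 kg/s.
Purge S12 = 0.146×4779.7 = 697.84 kg/s.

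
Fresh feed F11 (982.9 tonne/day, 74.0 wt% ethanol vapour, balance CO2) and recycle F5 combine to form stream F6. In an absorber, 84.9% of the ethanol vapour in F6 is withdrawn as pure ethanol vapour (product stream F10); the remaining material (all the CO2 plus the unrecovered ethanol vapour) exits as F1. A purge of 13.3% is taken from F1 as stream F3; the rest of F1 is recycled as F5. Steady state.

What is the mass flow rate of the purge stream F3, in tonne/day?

CO2 enters only via F11 and leaves only via the purge: 982.9×0.260 = 0.133×(CO2 in F1), and the absorber passes all CO2, so CO2 in F6 = CO2 in F1 = 1921.5 tonne/day.
ethanol vapour in F6: m_A = 982.9×0.740 + (1−0.133)·(1−0.849)·m_A, so m_A = 727.35/0.8691 = 836.91 tonne/day.
F1 = (1−0.849)×836.91 + 1921.5 = 2047.8 tonne/day.
Purge F3 = 0.133×2047.8 = 272.36 tonne/day.

272.4 tonne/day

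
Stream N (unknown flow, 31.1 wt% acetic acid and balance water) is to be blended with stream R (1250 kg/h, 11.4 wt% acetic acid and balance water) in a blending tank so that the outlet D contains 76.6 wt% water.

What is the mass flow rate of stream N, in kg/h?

1948 kg/h

Let N be the unknown flow. Total out = 1250 + N.
water balance: 1107.5 + 0.689·N = 0.766·(1250 + N)
(0.689 − 0.766)·N = 0.766×1250 − 1107.5 = -150
N = -150 / -0.077 = 1948.1 kg/h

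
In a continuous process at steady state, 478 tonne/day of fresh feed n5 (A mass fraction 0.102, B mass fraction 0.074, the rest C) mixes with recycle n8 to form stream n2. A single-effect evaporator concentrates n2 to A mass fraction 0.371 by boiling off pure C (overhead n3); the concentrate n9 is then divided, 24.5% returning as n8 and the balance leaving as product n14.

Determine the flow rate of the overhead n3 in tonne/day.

Overall A balance (none leaves overhead): A in fresh feed = A in product, i.e. 478×0.102 = (1−0.245)·n9·0.371.
n9 = 48.756/(0.371×0.755) = 174.06 tonne/day.
Recycle n8 = 0.245×174.06 = 42.646 tonne/day.
Combined feed n2 = 478 + 42.646 = 520.65 tonne/day.
Overhead n3 = n2 − n9 = 520.65 − 174.06 = 346.58 tonne/day.

346.6 tonne/day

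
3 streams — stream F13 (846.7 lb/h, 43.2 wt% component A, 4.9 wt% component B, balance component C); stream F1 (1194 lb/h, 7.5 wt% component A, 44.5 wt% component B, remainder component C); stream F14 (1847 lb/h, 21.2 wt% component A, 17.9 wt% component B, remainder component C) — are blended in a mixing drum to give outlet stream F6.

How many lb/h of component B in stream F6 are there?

component B out = component B in = 846.7×0.049 + 1194×0.445 + 1847×0.179 = 903.43 lb/h.

903.4 lb/h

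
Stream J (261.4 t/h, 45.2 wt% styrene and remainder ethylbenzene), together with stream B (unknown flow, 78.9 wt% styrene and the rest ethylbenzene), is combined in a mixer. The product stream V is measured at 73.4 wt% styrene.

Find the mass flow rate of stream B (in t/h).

Let B be the unknown flow. Total out = 261.4 + B.
styrene balance: 118.15 + 0.789·B = 0.734·(261.4 + B)
(0.789 − 0.734)·B = 0.734×261.4 − 118.15 = 73.715
B = 73.715 / 0.055 = 1340.3 t/h

1340 t/h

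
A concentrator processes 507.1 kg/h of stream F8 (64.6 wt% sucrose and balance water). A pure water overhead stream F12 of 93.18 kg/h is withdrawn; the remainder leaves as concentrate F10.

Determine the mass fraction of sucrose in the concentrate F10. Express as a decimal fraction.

0.791

sucrose is not removed: 507.1×0.646 = 327.59 kg/h of sucrose enters F10.
Concentrate = 507.1 − 93.18 = 413.92 kg/h.
Mass fraction = 327.59/413.92 = 0.791.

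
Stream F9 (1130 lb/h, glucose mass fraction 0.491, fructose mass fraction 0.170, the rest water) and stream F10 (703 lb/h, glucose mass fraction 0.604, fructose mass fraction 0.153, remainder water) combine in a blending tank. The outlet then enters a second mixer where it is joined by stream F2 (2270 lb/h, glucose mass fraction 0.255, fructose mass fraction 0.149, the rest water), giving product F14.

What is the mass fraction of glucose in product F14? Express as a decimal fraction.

0.380

Overall, product flow = 4103 lb/h.
glucose in = 1130×0.491 + 703×0.604 + 2270×0.255 = 1558.3 lb/h.
glucose fraction in F14 = 0.380.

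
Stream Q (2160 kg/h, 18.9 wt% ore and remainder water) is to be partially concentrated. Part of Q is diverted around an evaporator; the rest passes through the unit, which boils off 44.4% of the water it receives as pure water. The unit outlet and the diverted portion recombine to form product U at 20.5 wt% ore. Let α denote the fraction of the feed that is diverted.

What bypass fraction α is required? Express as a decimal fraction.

All 2160×0.189 = 408.24 kg/h of ore reaches U, so U = 408.24/0.205 = 1991.4 kg/h and vapour = 168.59 kg/h.
The evaporator receives (1−α)·2160 of feed at 0.811 water and removes 0.444 of that water:
0.444×0.811×(1−α)×2160 = 168.59
(1−α) = 168.59/777.78 = 0.2168;  α = 0.7832.

0.783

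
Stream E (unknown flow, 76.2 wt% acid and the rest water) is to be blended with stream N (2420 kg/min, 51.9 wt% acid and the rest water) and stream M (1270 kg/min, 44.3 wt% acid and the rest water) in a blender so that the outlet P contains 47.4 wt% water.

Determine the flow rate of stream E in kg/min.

518.4 kg/min

Let E be the unknown flow. Total out = 3690 + E.
water balance: 1871.4 + 0.238·E = 0.474·(3690 + E)
(0.238 − 0.474)·E = 0.474×3690 − 1871.4 = -122.35
E = -122.35 / -0.236 = 518.43 kg/min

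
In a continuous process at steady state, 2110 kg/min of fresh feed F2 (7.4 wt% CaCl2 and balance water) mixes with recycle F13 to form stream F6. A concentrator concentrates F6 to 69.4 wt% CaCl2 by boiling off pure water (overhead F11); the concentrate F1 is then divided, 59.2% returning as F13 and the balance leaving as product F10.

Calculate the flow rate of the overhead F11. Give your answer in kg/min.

Overall CaCl2 balance (none leaves overhead): CaCl2 in fresh feed = CaCl2 in product, i.e. 2110×0.074 = (1−0.592)·F1·0.694.
F1 = 156.14/(0.694×0.408) = 551.44 kg/min.
Recycle F13 = 0.592×551.44 = 326.45 kg/min.
Combined feed F6 = 2110 + 326.45 = 2436.4 kg/min.
Overhead F11 = F6 − F1 = 2436.4 − 551.44 = 1885 kg/min.

1885 kg/min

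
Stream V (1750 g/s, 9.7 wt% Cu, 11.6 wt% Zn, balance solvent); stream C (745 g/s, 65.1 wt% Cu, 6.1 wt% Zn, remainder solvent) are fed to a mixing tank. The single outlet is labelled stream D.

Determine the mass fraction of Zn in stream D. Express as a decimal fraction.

0.100

Total flow out = 1750 + 745 = 2495 g/s.
Zn in = 1750×0.116 + 745×0.061 = 248.44 g/s.
Zn mass fraction in D = 248.44/2495 = 0.100.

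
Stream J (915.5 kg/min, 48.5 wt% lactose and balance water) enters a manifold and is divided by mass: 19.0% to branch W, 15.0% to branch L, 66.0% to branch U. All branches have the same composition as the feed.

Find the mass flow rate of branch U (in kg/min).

Branch U flow = 0.660×915.5 = 604.23 kg/min.

604.2 kg/min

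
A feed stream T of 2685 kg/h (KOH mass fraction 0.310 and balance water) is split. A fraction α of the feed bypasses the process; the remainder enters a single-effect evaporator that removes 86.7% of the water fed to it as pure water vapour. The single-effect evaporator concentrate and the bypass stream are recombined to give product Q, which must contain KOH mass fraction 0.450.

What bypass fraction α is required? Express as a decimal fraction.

0.480

All 2685×0.310 = 832.35 kg/h of KOH reaches Q, so Q = 832.35/0.450 = 1849.7 kg/h and vapour = 835.33 kg/h.
The evaporator receives (1−α)·2685 of feed at 0.690 water and removes 0.867 of that water:
0.867×0.690×(1−α)×2685 = 835.33
(1−α) = 835.33/1606.2 = 0.5201;  α = 0.4799.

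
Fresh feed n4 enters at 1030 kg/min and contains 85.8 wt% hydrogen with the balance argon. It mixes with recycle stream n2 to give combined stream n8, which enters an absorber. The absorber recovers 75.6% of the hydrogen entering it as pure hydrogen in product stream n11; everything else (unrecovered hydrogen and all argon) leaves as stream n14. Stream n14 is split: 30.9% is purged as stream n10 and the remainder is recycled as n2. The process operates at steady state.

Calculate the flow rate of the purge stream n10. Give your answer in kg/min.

argon enters only via n4 and leaves only via the purge: 1030×0.142 = 0.309×(argon in n14), and the absorber passes all argon, so argon in n8 = argon in n14 = 473.33 kg/min.
hydrogen in n8: m_A = 1030×0.858 + (1−0.309)·(1−0.756)·m_A, so m_A = 883.74/0.8314 = 1063 kg/min.
n14 = (1−0.756)×1063 + 473.33 = 732.7 kg/min.
Purge n10 = 0.309×732.7 = 226.4 kg/min.

226.4 kg/min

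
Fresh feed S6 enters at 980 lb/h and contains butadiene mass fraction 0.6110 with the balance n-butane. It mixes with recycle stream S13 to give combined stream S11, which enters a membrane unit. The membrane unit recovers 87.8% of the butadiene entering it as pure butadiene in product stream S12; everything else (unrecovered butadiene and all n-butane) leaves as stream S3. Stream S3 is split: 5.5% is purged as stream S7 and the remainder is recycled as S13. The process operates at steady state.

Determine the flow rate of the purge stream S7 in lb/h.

385.8 lb/h

n-butane enters only via S6 and leaves only via the purge: 980×0.389 = 0.055×(n-butane in S3), and the membrane unit passes all n-butane, so n-butane in S11 = n-butane in S3 = 6931.3 lb/h.
butadiene in S11: m_A = 980×0.611 + (1−0.055)·(1−0.878)·m_A, so m_A = 598.78/0.8847 = 676.81 lb/h.
S3 = (1−0.878)×676.81 + 6931.3 = 7013.8 lb/h.
Purge S7 = 0.055×7013.8 = 385.76 lb/h.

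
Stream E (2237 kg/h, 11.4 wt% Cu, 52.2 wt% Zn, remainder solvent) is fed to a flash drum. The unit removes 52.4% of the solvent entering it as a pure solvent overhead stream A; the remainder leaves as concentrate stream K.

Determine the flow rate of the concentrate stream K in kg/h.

solvent entering = 2237×0.364 = 814.27 kg/h; overhead removed = 0.524×814.27 = 426.68 kg/h.
Concentrate = 2237 − 426.68 = 1810.3 kg/h.

1810 kg/h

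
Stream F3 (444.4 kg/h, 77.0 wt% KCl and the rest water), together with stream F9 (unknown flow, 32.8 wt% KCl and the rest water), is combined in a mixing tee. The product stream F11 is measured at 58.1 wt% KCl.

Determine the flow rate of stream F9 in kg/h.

Let F9 be the unknown flow. Total out = 444.4 + F9.
KCl balance: 342.19 + 0.328·F9 = 0.581·(444.4 + F9)
(0.328 − 0.581)·F9 = 0.581×444.4 − 342.19 = -83.992
F9 = -83.992 / -0.253 = 331.98 kg/h

332 kg/h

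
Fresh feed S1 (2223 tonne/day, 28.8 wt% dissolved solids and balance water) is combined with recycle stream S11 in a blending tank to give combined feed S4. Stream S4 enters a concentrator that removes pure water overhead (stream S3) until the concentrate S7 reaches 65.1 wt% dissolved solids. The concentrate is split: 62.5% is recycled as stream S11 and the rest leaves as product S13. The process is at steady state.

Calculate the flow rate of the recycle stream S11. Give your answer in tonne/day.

Overall dissolved solids balance (none leaves overhead): dissolved solids in fresh feed = dissolved solids in product, i.e. 2223×0.288 = (1−0.625)·S7·0.651.
S7 = 640.22/(0.651×0.375) = 2622.5 tonne/day.
Recycle S11 = 0.625×2622.5 = 1639.1 tonne/day.

1639 tonne/day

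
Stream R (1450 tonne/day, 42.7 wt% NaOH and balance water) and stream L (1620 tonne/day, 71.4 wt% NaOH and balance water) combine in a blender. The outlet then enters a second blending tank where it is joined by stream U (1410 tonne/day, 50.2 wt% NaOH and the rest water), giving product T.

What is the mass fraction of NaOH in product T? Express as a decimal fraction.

0.554

Overall, product flow = 4480 tonne/day.
NaOH in = 1450×0.427 + 1620×0.714 + 1410×0.502 = 2483.6 tonne/day.
NaOH fraction in T = 0.554.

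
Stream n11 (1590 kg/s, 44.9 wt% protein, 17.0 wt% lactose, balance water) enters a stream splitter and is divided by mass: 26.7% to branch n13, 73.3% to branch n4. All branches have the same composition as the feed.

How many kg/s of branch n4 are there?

1165 kg/s

Branch n4 flow = 0.733×1590 = 1165.5 kg/s.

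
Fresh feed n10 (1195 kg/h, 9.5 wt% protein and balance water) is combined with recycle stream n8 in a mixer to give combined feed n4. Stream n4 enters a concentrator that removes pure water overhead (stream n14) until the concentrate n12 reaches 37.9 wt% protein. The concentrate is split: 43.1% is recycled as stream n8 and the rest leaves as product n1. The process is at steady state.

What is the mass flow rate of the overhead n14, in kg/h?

895.5 kg/h

Overall protein balance (none leaves overhead): protein in fresh feed = protein in product, i.e. 1195×0.095 = (1−0.431)·n12·0.379.
n12 = 113.53/(0.379×0.569) = 526.43 kg/h.
Recycle n8 = 0.431×526.43 = 226.89 kg/h.
Combined feed n4 = 1195 + 226.89 = 1421.9 kg/h.
Overhead n14 = n4 − n12 = 1421.9 − 526.43 = 895.46 kg/h.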